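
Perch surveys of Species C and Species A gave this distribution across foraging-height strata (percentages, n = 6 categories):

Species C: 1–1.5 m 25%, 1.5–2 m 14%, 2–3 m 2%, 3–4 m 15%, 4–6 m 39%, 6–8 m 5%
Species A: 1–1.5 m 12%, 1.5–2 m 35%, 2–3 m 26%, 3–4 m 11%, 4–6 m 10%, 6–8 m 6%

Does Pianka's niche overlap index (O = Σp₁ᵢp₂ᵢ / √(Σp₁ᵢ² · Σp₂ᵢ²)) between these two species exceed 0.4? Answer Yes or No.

Convert percentages to proportions (divide by 100).
Σ p₁ᵢp₂ᵢ = 0.0300 + 0.0490 + 0.0052 + 0.0165 + 0.0390 + 0.0030 = 0.1427
Σp_1ᵢ² = 0.25² + 0.14² + 0.02² + 0.15² + 0.39² + 0.05² = 0.0625 + 0.0196 + 0.0004 + 0.0225 + 0.1521 + 0.0025 = 0.2596
Σp_2ᵢ² = 0.12² + 0.35² + 0.26² + 0.11² + 0.10² + 0.06² = 0.0144 + 0.1225 + 0.0676 + 0.0121 + 0.0100 + 0.0036 = 0.2302
O = 0.1427 / √(0.2596 × 0.2302) = 0.1427 / 0.24446 = 0.5837
O = 0.5837 > 0.4 → Yes.

Yes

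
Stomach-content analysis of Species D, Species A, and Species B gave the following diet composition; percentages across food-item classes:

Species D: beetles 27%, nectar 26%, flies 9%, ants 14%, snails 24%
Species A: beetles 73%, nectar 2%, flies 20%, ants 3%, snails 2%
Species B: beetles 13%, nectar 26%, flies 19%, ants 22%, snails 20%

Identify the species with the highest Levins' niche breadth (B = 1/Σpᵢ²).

Species B

Convert percentages to proportions (divide by 100).
Σp_Dᵢ² = 0.27² + 0.26² + 0.09² + 0.14² + 0.24² = 0.0729 + 0.0676 + 0.0081 + 0.0196 + 0.0576 = 0.2258
B_D = 1 / 0.2258 = 4.4287
Σp_Aᵢ² = 0.73² + 0.02² + 0.20² + 0.03² + 0.02² = 0.5329 + 0.0004 + 0.0400 + 0.0009 + 0.0004 = 0.5746
B_A = 1 / 0.5746 = 1.7403
Σp_Bᵢ² = 0.13² + 0.26² + 0.19² + 0.22² + 0.20² = 0.0169 + 0.0676 + 0.0361 + 0.0484 + 0.0400 = 0.2090
B_B = 1 / 0.2090 = 4.7847
Highest B → broadest niche (most generalist): Species B (B = 4.78).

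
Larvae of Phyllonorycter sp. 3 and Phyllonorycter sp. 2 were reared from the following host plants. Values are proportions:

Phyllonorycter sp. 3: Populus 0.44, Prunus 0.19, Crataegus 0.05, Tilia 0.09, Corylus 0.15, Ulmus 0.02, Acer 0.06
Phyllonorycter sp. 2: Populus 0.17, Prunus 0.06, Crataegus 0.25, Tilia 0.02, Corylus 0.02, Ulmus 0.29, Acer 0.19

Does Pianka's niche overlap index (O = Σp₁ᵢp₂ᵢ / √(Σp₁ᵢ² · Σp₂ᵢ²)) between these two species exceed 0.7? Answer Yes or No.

No

Σ p₁ᵢp₂ᵢ = 0.0748 + 0.0114 + 0.0125 + 0.0018 + 0.0030 + 0.0058 + 0.0114 = 0.1207
Σp_1ᵢ² = 0.44² + 0.19² + 0.05² + 0.09² + 0.15² + 0.02² + 0.06² = 0.1936 + 0.0361 + 0.0025 + 0.0081 + 0.0225 + 0.0004 + 0.0036 = 0.2668
Σp_2ᵢ² = 0.17² + 0.06² + 0.25² + 0.02² + 0.02² + 0.29² + 0.19² = 0.0289 + 0.0036 + 0.0625 + 0.0004 + 0.0004 + 0.0841 + 0.0361 = 0.2160
O = 0.1207 / √(0.2668 × 0.2160) = 0.1207 / 0.24006 = 0.5028
O = 0.5028 < 0.7 → No.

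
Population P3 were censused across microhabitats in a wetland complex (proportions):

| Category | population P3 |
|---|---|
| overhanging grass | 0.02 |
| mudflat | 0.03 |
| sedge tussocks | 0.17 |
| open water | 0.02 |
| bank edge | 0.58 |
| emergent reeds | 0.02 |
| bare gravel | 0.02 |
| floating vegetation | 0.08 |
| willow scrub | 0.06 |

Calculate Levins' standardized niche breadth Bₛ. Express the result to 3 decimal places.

0.206

Σpᵢ² = 0.02² + 0.03² + 0.17² + 0.02² + 0.58² + 0.02² + 0.02² + 0.08² + 0.06² = 0.0004 + 0.0009 + 0.0289 + 0.0004 + 0.3364 + 0.0004 + 0.0004 + 0.0064 + 0.0036 = 0.3778
B = 1 / 0.3778 = 2.64690
Bₛ = (B − 1)/(n − 1) = (2.64690 − 1)/(9 − 1) = 1.64690/8 = 0.20586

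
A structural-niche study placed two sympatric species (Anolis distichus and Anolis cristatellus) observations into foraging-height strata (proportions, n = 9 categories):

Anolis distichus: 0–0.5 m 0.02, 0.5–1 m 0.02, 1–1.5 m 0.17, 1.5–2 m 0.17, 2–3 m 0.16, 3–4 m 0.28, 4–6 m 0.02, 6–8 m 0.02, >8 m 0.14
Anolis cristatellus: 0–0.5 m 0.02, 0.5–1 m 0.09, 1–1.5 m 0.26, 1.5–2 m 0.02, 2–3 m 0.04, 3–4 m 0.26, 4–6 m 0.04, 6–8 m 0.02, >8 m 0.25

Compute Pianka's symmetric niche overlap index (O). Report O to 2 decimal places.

0.84

Σ p₁ᵢp₂ᵢ = 0.0004 + 0.0018 + 0.0442 + 0.0034 + 0.0064 + 0.0728 + 0.0008 + 0.0004 + 0.0350 = 0.1652
Σp_1ᵢ² = 0.02² + 0.02² + 0.17² + 0.17² + 0.16² + 0.28² + 0.02² + 0.02² + 0.14² = 0.0004 + 0.0004 + 0.0289 + 0.0289 + 0.0256 + 0.0784 + 0.0004 + 0.0004 + 0.0196 = 0.1830
Σp_2ᵢ² = 0.02² + 0.09² + 0.26² + 0.02² + 0.04² + 0.26² + 0.04² + 0.02² + 0.25² = 0.0004 + 0.0081 + 0.0676 + 0.0004 + 0.0016 + 0.0676 + 0.0016 + 0.0004 + 0.0625 = 0.2102
O = 0.1652 / √(0.1830 × 0.2102) = 0.1652 / 0.19613 = 0.8423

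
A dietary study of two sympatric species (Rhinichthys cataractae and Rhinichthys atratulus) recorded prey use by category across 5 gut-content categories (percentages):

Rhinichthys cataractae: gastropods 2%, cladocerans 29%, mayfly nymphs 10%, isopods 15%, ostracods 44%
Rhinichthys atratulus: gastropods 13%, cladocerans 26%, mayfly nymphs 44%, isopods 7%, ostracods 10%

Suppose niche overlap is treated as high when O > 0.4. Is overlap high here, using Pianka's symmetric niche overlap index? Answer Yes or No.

Convert percentages to proportions (divide by 100).
Σ p₁ᵢp₂ᵢ = 0.0026 + 0.0754 + 0.0440 + 0.0105 + 0.0440 = 0.1765
Σp_1ᵢ² = 0.02² + 0.29² + 0.10² + 0.15² + 0.44² = 0.0004 + 0.0841 + 0.0100 + 0.0225 + 0.1936 = 0.3106
Σp_2ᵢ² = 0.13² + 0.26² + 0.44² + 0.07² + 0.10² = 0.0169 + 0.0676 + 0.1936 + 0.0049 + 0.0100 = 0.2930
O = 0.1765 / √(0.3106 × 0.2930) = 0.1765 / 0.30167 = 0.5851
O = 0.5851 > 0.4 → Yes.

Yes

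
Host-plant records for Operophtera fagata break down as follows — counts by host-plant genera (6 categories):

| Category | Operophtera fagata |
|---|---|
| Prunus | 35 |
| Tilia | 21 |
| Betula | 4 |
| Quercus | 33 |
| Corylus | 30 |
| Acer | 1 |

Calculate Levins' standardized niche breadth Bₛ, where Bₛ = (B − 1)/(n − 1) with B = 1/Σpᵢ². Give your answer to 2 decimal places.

0.64

Proportions for Operophtera fagata (n=124): 35/124=0.2823, 21/124=0.1694, 4/124=0.0323, 33/124=0.2661, 30/124=0.2419, 1/124=0.0081
Σpᵢ² = 0.2823² + 0.1694² + 0.0323² + 0.2661² + 0.2419² + 0.0081² = 0.079693 + 0.028696 + 0.001043 + 0.070809 + 0.058516 + 0.000066 = 0.238823
B = 1 / 0.238823 = 4.1872
Bₛ = (B − 1)/(n − 1) = (4.1872 − 1)/(6 − 1) = 3.1872/5 = 0.6374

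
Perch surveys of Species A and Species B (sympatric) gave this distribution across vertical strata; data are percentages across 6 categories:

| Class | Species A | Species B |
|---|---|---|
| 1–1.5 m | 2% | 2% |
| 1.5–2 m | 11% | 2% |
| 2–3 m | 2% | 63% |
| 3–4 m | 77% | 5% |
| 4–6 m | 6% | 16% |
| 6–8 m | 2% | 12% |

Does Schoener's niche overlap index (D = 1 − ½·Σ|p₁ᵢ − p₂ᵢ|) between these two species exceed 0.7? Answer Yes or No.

Convert percentages to proportions (divide by 100).
Σ|p₁ᵢ − p₂ᵢ| = 0.00 + 0.09 + 0.61 + 0.72 + 0.10 + 0.10 = 1.62
D = 1 − ½ × 1.62 = 1 − 0.810 = 0.1900
D = 0.1900 < 0.7 → No.

No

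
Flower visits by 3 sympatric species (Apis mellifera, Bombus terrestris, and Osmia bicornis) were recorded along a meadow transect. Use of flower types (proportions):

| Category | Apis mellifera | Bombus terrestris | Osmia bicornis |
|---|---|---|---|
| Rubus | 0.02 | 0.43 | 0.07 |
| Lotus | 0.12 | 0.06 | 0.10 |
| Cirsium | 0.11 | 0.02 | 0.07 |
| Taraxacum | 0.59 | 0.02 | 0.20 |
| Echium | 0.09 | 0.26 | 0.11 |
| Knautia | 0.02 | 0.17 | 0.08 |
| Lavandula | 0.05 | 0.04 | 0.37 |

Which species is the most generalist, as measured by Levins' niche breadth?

Osmia bicornis

Σp_mellᵢ² = 0.02² + 0.12² + 0.11² + 0.59² + 0.09² + 0.02² + 0.05² = 0.0004 + 0.0144 + 0.0121 + 0.3481 + 0.0081 + 0.0004 + 0.0025 = 0.3860
B_mell = 1 / 0.3860 = 2.5907
Σp_terrᵢ² = 0.43² + 0.06² + 0.02² + 0.02² + 0.26² + 0.17² + 0.04² = 0.1849 + 0.0036 + 0.0004 + 0.0004 + 0.0676 + 0.0289 + 0.0016 = 0.2874
B_terr = 1 / 0.2874 = 3.4795
Σp_bicoᵢ² = 0.07² + 0.10² + 0.07² + 0.20² + 0.11² + 0.08² + 0.37² = 0.0049 + 0.0100 + 0.0049 + 0.0400 + 0.0121 + 0.0064 + 0.1369 = 0.2152
B_bico = 1 / 0.2152 = 4.6468
Highest B → broadest niche (most generalist): Osmia bicornis (B = 4.65).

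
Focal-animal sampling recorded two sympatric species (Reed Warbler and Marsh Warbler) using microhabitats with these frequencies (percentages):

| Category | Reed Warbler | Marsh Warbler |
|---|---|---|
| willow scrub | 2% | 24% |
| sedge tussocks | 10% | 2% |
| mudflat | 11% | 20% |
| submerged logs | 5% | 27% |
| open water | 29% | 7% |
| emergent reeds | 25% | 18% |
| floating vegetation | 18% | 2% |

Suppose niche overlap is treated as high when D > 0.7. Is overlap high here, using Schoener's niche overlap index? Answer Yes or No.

Convert percentages to proportions (divide by 100).
Σ|p₁ᵢ − p₂ᵢ| = 0.22 + 0.08 + 0.09 + 0.22 + 0.22 + 0.07 + 0.16 = 1.06
D = 1 − ½ × 1.06 = 1 − 0.530 = 0.4700
D = 0.4700 < 0.7 → No.

No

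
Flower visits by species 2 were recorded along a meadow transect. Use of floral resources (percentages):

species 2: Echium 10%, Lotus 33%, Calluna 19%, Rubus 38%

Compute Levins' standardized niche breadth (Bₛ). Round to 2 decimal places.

0.78

Convert percentages to proportions (divide by 100).
Σpᵢ² = 0.10² + 0.33² + 0.19² + 0.38² = 0.0100 + 0.1089 + 0.0361 + 0.1444 = 0.2994
B = 1 / 0.2994 = 3.3400
Bₛ = (B − 1)/(n − 1) = (3.3400 − 1)/(4 − 1) = 2.3400/3 = 0.7800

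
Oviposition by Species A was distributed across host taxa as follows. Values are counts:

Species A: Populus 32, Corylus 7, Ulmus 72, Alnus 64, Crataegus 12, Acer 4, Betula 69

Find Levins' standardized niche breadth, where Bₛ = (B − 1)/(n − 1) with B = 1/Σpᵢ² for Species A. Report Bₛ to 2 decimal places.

Proportions for Species A (n=260): 32/260=0.1231, 7/260=0.0269, 72/260=0.2769, 64/260=0.2462, 12/260=0.0462, 4/260=0.0154, 69/260=0.2654
Σpᵢ² = 0.1231² + 0.0269² + 0.2769² + 0.2462² + 0.0462² + 0.0154² + 0.2654² = 0.015154 + 0.000724 + 0.076674 + 0.060614 + 0.002134 + 0.000237 + 0.070437 = 0.225974
B = 1 / 0.225974 = 4.4253
Bₛ = (B − 1)/(n − 1) = (4.4253 − 1)/(7 − 1) = 3.4253/6 = 0.5709

0.57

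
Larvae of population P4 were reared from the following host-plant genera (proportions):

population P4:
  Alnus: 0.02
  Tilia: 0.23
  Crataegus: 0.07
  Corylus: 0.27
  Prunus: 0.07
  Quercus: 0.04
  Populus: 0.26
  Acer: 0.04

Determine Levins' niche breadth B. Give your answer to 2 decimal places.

Σpᵢ² = 0.02² + 0.23² + 0.07² + 0.27² + 0.07² + 0.04² + 0.26² + 0.04² = 0.0004 + 0.0529 + 0.0049 + 0.0729 + 0.0049 + 0.0016 + 0.0676 + 0.0016 = 0.2068
B = 1 / 0.2068 = 4.8356

4.84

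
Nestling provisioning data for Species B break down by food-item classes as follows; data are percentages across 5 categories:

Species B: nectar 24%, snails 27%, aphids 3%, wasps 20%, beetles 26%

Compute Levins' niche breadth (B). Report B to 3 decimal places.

Convert percentages to proportions (divide by 100).
Σpᵢ² = 0.24² + 0.27² + 0.03² + 0.20² + 0.26² = 0.0576 + 0.0729 + 0.0009 + 0.0400 + 0.0676 = 0.2390
B = 1 / 0.2390 = 4.18410

4.184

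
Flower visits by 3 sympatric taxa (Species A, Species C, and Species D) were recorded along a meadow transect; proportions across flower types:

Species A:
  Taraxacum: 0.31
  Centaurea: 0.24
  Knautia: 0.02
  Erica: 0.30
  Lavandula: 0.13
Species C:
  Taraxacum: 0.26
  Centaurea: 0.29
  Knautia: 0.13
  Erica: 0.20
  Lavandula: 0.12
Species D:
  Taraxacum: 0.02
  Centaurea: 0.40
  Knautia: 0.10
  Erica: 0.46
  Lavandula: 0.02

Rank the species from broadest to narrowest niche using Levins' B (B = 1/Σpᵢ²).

Species C > Species A > Species D

Σp_Aᵢ² = 0.31² + 0.24² + 0.02² + 0.30² + 0.13² = 0.0961 + 0.0576 + 0.0004 + 0.0900 + 0.0169 = 0.2610
B_A = 1 / 0.2610 = 3.8314
Σp_Cᵢ² = 0.26² + 0.29² + 0.13² + 0.20² + 0.12² = 0.0676 + 0.0841 + 0.0169 + 0.0400 + 0.0144 = 0.2230
B_C = 1 / 0.2230 = 4.4843
Σp_Dᵢ² = 0.02² + 0.40² + 0.10² + 0.46² + 0.02² = 0.0004 + 0.1600 + 0.0100 + 0.2116 + 0.0004 = 0.3824
B_D = 1 / 0.3824 = 2.6151
Ranking by B (broadest → narrowest): Species C (4.48) > Species A (3.83) > Species D (2.62)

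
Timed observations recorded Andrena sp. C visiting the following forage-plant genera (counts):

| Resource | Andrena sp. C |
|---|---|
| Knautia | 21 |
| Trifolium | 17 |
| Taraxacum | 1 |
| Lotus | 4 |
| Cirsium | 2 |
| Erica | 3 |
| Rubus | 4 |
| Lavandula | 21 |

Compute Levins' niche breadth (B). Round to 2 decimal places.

4.38

Proportions for Andrena sp. C (n=73): 21/73=0.2877, 17/73=0.2329, 1/73=0.0137, 4/73=0.0548, 2/73=0.0274, 3/73=0.0411, 4/73=0.0548, 21/73=0.2877
Σpᵢ² = 0.2877² + 0.2329² + 0.0137² + 0.0548² + 0.0274² + 0.0411² + 0.0548² + 0.2877² = 0.082771 + 0.054242 + 0.000188 + 0.003003 + 0.000751 + 0.001689 + 0.003003 + 0.082771 = 0.228418
B = 1 / 0.228418 = 4.3779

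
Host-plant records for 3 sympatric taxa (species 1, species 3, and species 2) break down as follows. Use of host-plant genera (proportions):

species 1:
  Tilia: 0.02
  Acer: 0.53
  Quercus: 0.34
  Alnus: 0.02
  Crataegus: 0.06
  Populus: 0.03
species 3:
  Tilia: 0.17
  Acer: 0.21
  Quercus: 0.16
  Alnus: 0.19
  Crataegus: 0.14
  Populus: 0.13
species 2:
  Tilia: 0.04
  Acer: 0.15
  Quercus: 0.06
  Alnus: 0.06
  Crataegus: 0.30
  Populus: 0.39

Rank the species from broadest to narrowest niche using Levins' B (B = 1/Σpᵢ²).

species 3 > species 2 > species 1

Σp_1ᵢ² = 0.02² + 0.53² + 0.34² + 0.02² + 0.06² + 0.03² = 0.0004 + 0.2809 + 0.1156 + 0.0004 + 0.0036 + 0.0009 = 0.4018
B_1 = 1 / 0.4018 = 2.4888
Σp_3ᵢ² = 0.17² + 0.21² + 0.16² + 0.19² + 0.14² + 0.13² = 0.0289 + 0.0441 + 0.0256 + 0.0361 + 0.0196 + 0.0169 = 0.1712
B_3 = 1 / 0.1712 = 5.8411
Σp_2ᵢ² = 0.04² + 0.15² + 0.06² + 0.06² + 0.30² + 0.39² = 0.0016 + 0.0225 + 0.0036 + 0.0036 + 0.0900 + 0.1521 = 0.2734
B_2 = 1 / 0.2734 = 3.6576
Ranking by B (broadest → narrowest): species 3 (5.84) > species 2 (3.66) > species 1 (2.49)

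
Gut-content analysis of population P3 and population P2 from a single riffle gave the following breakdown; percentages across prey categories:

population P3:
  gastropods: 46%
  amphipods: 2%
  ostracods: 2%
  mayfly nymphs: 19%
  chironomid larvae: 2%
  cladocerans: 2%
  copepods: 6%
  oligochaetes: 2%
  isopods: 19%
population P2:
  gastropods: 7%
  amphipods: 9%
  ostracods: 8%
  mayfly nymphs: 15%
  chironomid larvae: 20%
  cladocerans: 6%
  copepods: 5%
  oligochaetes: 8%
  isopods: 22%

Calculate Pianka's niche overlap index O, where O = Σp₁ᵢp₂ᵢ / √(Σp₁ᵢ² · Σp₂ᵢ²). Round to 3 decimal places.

0.569

Convert percentages to proportions (divide by 100).
Σ p₁ᵢp₂ᵢ = 0.0322 + 0.0018 + 0.0016 + 0.0285 + 0.0040 + 0.0012 + 0.0030 + 0.0016 + 0.0418 = 0.1157
Σp_1ᵢ² = 0.46² + 0.02² + 0.02² + 0.19² + 0.02² + 0.02² + 0.06² + 0.02² + 0.19² = 0.2116 + 0.0004 + 0.0004 + 0.0361 + 0.0004 + 0.0004 + 0.0036 + 0.0004 + 0.0361 = 0.2894
Σp_2ᵢ² = 0.07² + 0.09² + 0.08² + 0.15² + 0.20² + 0.06² + 0.05² + 0.08² + 0.22² = 0.0049 + 0.0081 + 0.0064 + 0.0225 + 0.0400 + 0.0036 + 0.0025 + 0.0064 + 0.0484 = 0.1428
O = 0.1157 / √(0.2894 × 0.1428) = 0.1157 / 0.203289 = 0.56914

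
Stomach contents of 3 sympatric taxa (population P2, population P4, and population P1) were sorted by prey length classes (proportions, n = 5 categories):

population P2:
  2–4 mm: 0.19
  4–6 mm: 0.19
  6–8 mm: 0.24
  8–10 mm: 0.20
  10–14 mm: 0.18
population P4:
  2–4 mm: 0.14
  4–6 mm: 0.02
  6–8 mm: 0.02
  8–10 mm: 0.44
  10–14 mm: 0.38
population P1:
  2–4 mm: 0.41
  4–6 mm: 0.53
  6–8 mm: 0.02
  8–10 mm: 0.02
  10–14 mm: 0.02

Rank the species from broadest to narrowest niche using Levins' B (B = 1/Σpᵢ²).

Σp_P2ᵢ² = 0.19² + 0.19² + 0.24² + 0.20² + 0.18² = 0.0361 + 0.0361 + 0.0576 + 0.0400 + 0.0324 = 0.2022
B_P2 = 1 / 0.2022 = 4.9456
Σp_P4ᵢ² = 0.14² + 0.02² + 0.02² + 0.44² + 0.38² = 0.0196 + 0.0004 + 0.0004 + 0.1936 + 0.1444 = 0.3584
B_P4 = 1 / 0.3584 = 2.7902
Σp_P1ᵢ² = 0.41² + 0.53² + 0.02² + 0.02² + 0.02² = 0.1681 + 0.2809 + 0.0004 + 0.0004 + 0.0004 = 0.4502
B_P1 = 1 / 0.4502 = 2.2212
Ranking by B (broadest → narrowest): population P2 (4.95) > population P4 (2.79) > population P1 (2.22)

population P2 > population P4 > population P1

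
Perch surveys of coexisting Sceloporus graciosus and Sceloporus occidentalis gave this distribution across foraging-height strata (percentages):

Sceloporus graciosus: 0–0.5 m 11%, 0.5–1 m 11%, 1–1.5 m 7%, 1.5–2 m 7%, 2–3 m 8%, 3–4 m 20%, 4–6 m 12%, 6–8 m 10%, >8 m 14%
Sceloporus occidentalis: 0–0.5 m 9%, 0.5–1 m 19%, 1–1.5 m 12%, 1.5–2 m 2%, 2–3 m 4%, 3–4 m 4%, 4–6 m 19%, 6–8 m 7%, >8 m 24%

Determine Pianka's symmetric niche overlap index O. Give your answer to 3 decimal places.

Convert percentages to proportions (divide by 100).
Σ p₁ᵢp₂ᵢ = 0.0099 + 0.0209 + 0.0084 + 0.0014 + 0.0032 + 0.0080 + 0.0228 + 0.0070 + 0.0336 = 0.1152
Σp_1ᵢ² = 0.11² + 0.11² + 0.07² + 0.07² + 0.08² + 0.20² + 0.12² + 0.10² + 0.14² = 0.0121 + 0.0121 + 0.0049 + 0.0049 + 0.0064 + 0.0400 + 0.0144 + 0.0100 + 0.0196 = 0.1244
Σp_2ᵢ² = 0.09² + 0.19² + 0.12² + 0.02² + 0.04² + 0.04² + 0.19² + 0.07² + 0.24² = 0.0081 + 0.0361 + 0.0144 + 0.0004 + 0.0016 + 0.0016 + 0.0361 + 0.0049 + 0.0576 = 0.1608
O = 0.1152 / √(0.1244 × 0.1608) = 0.1152 / 0.141434 = 0.81451

0.815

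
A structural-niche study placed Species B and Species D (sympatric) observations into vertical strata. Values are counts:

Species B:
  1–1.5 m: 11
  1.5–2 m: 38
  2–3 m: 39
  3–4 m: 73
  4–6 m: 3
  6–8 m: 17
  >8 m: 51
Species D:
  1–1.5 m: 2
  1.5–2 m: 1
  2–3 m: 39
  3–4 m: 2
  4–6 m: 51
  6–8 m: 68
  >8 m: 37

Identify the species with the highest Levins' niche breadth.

Species B

Proportions for Species B (n=232): 11/232=0.0474, 38/232=0.1638, 39/232=0.1681, 73/232=0.3147, 3/232=0.0129, 17/232=0.0733, 51/232=0.2198
Proportions for Species D (n=200): 2/200=0.0100, 1/200=0.0050, 39/200=0.1950, 2/200=0.0100, 51/200=0.2550, 68/200=0.3400, 37/200=0.1850
Σp_Bᵢ² = 0.0474² + 0.1638² + 0.1681² + 0.3147² + 0.0129² + 0.0733² + 0.2198² = 0.002247 + 0.026830 + 0.028258 + 0.099036 + 0.000166 + 0.005373 + 0.048312 = 0.210222
B_B = 1 / 0.210222 = 4.7569
Σp_Dᵢ² = 0.0100² + 0.0050² + 0.1950² + 0.0100² + 0.2550² + 0.3400² + 0.1850² = 0.000100 + 0.000025 + 0.038025 + 0.000100 + 0.065025 + 0.115600 + 0.034225 = 0.253100
B_D = 1 / 0.253100 = 3.9510
Highest B → broadest niche (most generalist): Species B (B = 4.76).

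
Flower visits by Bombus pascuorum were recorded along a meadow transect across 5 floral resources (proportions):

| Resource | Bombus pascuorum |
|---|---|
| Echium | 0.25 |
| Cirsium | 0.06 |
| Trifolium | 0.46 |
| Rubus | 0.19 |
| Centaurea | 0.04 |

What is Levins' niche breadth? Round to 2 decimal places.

Σpᵢ² = 0.25² + 0.06² + 0.46² + 0.19² + 0.04² = 0.0625 + 0.0036 + 0.2116 + 0.0361 + 0.0016 = 0.3154
B = 1 / 0.3154 = 3.1706

3.17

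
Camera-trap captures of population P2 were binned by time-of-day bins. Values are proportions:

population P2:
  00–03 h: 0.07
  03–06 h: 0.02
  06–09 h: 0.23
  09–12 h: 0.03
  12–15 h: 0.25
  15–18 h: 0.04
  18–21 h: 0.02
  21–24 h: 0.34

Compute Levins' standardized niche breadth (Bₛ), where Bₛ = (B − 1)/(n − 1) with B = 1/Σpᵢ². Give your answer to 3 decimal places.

Σpᵢ² = 0.07² + 0.02² + 0.23² + 0.03² + 0.25² + 0.04² + 0.02² + 0.34² = 0.0049 + 0.0004 + 0.0529 + 0.0009 + 0.0625 + 0.0016 + 0.0004 + 0.1156 = 0.2392
B = 1 / 0.2392 = 4.18060
Bₛ = (B − 1)/(n − 1) = (4.18060 − 1)/(8 − 1) = 3.18060/7 = 0.45437

0.454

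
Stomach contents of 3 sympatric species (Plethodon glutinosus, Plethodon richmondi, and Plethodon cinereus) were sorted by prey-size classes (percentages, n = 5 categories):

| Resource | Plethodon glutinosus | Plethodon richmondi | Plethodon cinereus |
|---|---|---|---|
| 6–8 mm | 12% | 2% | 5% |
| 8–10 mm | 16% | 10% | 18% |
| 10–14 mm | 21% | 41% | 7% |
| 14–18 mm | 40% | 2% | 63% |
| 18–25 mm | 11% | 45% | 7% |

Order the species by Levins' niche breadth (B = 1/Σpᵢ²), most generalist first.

Plethodon glutinosus > Plethodon richmondi > Plethodon cinereus

Convert percentages to proportions (divide by 100).
Σp_glutᵢ² = 0.12² + 0.16² + 0.21² + 0.40² + 0.11² = 0.0144 + 0.0256 + 0.0441 + 0.1600 + 0.0121 = 0.2562
B_glut = 1 / 0.2562 = 3.9032
Σp_richᵢ² = 0.02² + 0.10² + 0.41² + 0.02² + 0.45² = 0.0004 + 0.0100 + 0.1681 + 0.0004 + 0.2025 = 0.3814
B_rich = 1 / 0.3814 = 2.6219
Σp_cineᵢ² = 0.05² + 0.18² + 0.07² + 0.63² + 0.07² = 0.0025 + 0.0324 + 0.0049 + 0.3969 + 0.0049 = 0.4416
B_cine = 1 / 0.4416 = 2.2645
Ranking by B (broadest → narrowest): Plethodon glutinosus (3.90) > Plethodon richmondi (2.62) > Plethodon cinereus (2.26)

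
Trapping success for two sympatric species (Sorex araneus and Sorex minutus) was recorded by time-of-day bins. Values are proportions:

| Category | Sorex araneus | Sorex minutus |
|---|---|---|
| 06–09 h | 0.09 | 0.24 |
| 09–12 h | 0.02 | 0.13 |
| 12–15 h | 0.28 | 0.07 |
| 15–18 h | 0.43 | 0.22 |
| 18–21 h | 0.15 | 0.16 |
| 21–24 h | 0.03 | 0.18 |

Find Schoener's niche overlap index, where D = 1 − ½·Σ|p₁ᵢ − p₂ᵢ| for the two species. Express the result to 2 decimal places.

0.58

Σ|p₁ᵢ − p₂ᵢ| = 0.15 + 0.11 + 0.21 + 0.21 + 0.01 + 0.15 = 0.84
D = 1 − ½ × 0.84 = 1 − 0.420 = 0.5800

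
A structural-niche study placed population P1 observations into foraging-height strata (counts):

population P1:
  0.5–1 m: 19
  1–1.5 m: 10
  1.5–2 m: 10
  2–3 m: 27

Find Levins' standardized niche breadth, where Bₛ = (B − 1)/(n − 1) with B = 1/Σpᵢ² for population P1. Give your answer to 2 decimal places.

Proportions for population P1 (n=66): 19/66=0.2879, 10/66=0.1515, 10/66=0.1515, 27/66=0.4091
Σpᵢ² = 0.2879² + 0.1515² + 0.1515² + 0.4091² = 0.082886 + 0.022952 + 0.022952 + 0.167363 = 0.296153
B = 1 / 0.296153 = 3.3766
Bₛ = (B − 1)/(n − 1) = (3.3766 − 1)/(4 − 1) = 2.3766/3 = 0.7922

0.79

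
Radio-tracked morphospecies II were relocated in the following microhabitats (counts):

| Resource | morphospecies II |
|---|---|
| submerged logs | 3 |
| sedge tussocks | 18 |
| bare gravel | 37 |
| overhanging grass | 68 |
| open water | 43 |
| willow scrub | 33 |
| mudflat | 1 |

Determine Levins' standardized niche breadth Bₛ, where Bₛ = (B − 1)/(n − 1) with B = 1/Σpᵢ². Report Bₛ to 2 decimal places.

Proportions for morphospecies II (n=203): 3/203=0.0148, 18/203=0.0887, 37/203=0.1823, 68/203=0.3350, 43/203=0.2118, 33/203=0.1626, 1/203=0.0049
Σpᵢ² = 0.0148² + 0.0887² + 0.1823² + 0.3350² + 0.2118² + 0.1626² + 0.0049² = 0.000219 + 0.007868 + 0.033233 + 0.112225 + 0.044859 + 0.026439 + 0.000024 = 0.224867
B = 1 / 0.224867 = 4.4471
Bₛ = (B − 1)/(n − 1) = (4.4471 − 1)/(7 − 1) = 3.4471/6 = 0.5745

0.57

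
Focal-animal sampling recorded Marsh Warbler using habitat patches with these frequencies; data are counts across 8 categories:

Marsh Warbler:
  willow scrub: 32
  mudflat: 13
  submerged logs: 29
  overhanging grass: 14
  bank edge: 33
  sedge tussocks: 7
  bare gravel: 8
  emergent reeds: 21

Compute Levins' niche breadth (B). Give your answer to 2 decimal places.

6.36

Proportions for Marsh Warbler (n=157): 32/157=0.2038, 13/157=0.0828, 29/157=0.1847, 14/157=0.0892, 33/157=0.2102, 7/157=0.0446, 8/157=0.0510, 21/157=0.1338
Σpᵢ² = 0.2038² + 0.0828² + 0.1847² + 0.0892² + 0.2102² + 0.0446² + 0.0510² + 0.1338² = 0.041534 + 0.006856 + 0.034114 + 0.007957 + 0.044184 + 0.001989 + 0.002601 + 0.017902 = 0.157137
B = 1 / 0.157137 = 6.3639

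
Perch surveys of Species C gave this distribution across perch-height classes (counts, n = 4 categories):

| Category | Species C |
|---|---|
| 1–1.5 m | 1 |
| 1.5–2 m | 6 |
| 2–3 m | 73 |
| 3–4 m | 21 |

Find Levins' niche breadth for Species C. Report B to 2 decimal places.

1.76

Proportions for Species C (n=101): 1/101=0.0099, 6/101=0.0594, 73/101=0.7228, 21/101=0.2079
Σpᵢ² = 0.0099² + 0.0594² + 0.7228² + 0.2079² = 0.000098 + 0.003528 + 0.522440 + 0.043222 = 0.569288
B = 1 / 0.569288 = 1.7566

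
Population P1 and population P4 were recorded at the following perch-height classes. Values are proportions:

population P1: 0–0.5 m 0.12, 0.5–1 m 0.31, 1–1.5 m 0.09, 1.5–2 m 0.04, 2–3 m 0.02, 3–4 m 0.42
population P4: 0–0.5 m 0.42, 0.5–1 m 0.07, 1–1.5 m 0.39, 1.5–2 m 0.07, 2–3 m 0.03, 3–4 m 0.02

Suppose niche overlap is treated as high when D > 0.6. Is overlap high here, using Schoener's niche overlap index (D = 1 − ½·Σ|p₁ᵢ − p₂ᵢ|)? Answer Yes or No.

Σ|p₁ᵢ − p₂ᵢ| = 0.30 + 0.24 + 0.30 + 0.03 + 0.01 + 0.40 = 1.28
D = 1 − ½ × 1.28 = 1 − 0.640 = 0.3600
D = 0.3600 < 0.6 → No.

No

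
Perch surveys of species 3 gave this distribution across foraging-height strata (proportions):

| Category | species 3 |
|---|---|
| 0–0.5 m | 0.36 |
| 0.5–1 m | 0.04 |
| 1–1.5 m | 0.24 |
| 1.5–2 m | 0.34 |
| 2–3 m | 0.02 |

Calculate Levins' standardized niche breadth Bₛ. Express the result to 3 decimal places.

Σpᵢ² = 0.36² + 0.04² + 0.24² + 0.34² + 0.02² = 0.1296 + 0.0016 + 0.0576 + 0.1156 + 0.0004 = 0.3048
B = 1 / 0.3048 = 3.28084
Bₛ = (B − 1)/(n − 1) = (3.28084 − 1)/(5 − 1) = 2.28084/4 = 0.57021

0.570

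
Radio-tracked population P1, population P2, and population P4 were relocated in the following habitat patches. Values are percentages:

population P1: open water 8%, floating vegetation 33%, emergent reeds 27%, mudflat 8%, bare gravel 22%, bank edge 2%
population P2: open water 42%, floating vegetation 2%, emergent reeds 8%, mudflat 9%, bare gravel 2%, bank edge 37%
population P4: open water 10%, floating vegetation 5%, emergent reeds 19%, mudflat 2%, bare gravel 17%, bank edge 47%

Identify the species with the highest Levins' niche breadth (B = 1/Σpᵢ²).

population P1

Convert percentages to proportions (divide by 100).
Σp_P1ᵢ² = 0.08² + 0.33² + 0.27² + 0.08² + 0.22² + 0.02² = 0.0064 + 0.1089 + 0.0729 + 0.0064 + 0.0484 + 0.0004 = 0.2434
B_P1 = 1 / 0.2434 = 4.1085
Σp_P2ᵢ² = 0.42² + 0.02² + 0.08² + 0.09² + 0.02² + 0.37² = 0.1764 + 0.0004 + 0.0064 + 0.0081 + 0.0004 + 0.1369 = 0.3286
B_P2 = 1 / 0.3286 = 3.0432
Σp_P4ᵢ² = 0.10² + 0.05² + 0.19² + 0.02² + 0.17² + 0.47² = 0.0100 + 0.0025 + 0.0361 + 0.0004 + 0.0289 + 0.2209 = 0.2988
B_P4 = 1 / 0.2988 = 3.3467
Highest B → broadest niche (most generalist): population P1 (B = 4.11).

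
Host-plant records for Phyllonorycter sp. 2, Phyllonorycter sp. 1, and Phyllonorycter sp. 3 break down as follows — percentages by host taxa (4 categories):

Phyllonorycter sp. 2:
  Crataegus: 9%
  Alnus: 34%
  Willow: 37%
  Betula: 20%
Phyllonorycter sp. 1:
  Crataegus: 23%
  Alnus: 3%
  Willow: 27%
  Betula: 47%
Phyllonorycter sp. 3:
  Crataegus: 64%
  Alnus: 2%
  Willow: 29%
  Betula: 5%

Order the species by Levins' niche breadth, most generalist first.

Convert percentages to proportions (divide by 100).
Σp_2ᵢ² = 0.09² + 0.34² + 0.37² + 0.20² = 0.0081 + 0.1156 + 0.1369 + 0.0400 = 0.3006
B_2 = 1 / 0.3006 = 3.3267
Σp_1ᵢ² = 0.23² + 0.03² + 0.27² + 0.47² = 0.0529 + 0.0009 + 0.0729 + 0.2209 = 0.3476
B_1 = 1 / 0.3476 = 2.8769
Σp_3ᵢ² = 0.64² + 0.02² + 0.29² + 0.05² = 0.4096 + 0.0004 + 0.0841 + 0.0025 = 0.4966
B_3 = 1 / 0.4966 = 2.0137
Ranking by B (broadest → narrowest): Phyllonorycter sp. 2 (3.33) > Phyllonorycter sp. 1 (2.88) > Phyllonorycter sp. 3 (2.01)

Phyllonorycter sp. 2 > Phyllonorycter sp. 1 > Phyllonorycter sp. 3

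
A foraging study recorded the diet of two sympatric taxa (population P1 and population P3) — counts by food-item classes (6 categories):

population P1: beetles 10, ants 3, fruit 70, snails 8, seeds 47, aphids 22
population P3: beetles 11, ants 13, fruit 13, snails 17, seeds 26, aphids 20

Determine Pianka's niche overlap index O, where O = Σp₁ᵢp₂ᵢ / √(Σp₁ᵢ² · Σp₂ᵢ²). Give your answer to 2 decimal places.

0.76

Proportions for population P1 (n=160): 10/160=0.0625, 3/160=0.0188, 70/160=0.4375, 8/160=0.0500, 47/160=0.2938, 22/160=0.1375
Proportions for population P3 (n=100): 11/100=0.1100, 13/100=0.1300, 13/100=0.1300, 17/100=0.1700, 26/100=0.2600, 20/100=0.2000
Σ p₁ᵢp₂ᵢ = 0.006875 + 0.002444 + 0.056875 + 0.008500 + 0.076388 + 0.027500 = 0.178582
Σp_1ᵢ² = 0.0625² + 0.0188² + 0.4375² + 0.0500² + 0.2938² + 0.1375² = 0.003906 + 0.000353 + 0.191406 + 0.002500 + 0.086318 + 0.018906 = 0.303389
Σp_2ᵢ² = 0.1100² + 0.1300² + 0.1300² + 0.1700² + 0.2600² + 0.2000² = 0.012100 + 0.016900 + 0.016900 + 0.028900 + 0.067600 + 0.040000 = 0.182400
O = 0.178582 / √(0.303389 × 0.182400) = 0.178582 / 0.2352406 = 0.7591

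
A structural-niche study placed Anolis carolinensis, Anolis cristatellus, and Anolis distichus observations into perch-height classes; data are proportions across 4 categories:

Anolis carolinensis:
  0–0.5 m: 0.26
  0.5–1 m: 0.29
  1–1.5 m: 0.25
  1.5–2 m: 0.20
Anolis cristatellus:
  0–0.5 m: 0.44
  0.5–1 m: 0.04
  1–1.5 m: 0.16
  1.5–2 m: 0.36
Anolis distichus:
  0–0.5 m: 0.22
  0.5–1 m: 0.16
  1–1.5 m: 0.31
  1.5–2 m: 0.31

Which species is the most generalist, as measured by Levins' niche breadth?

Anolis carolinensis

Σp_caroᵢ² = 0.26² + 0.29² + 0.25² + 0.20² = 0.0676 + 0.0841 + 0.0625 + 0.0400 = 0.2542
B_caro = 1 / 0.2542 = 3.9339
Σp_crisᵢ² = 0.44² + 0.04² + 0.16² + 0.36² = 0.1936 + 0.0016 + 0.0256 + 0.1296 = 0.3504
B_cris = 1 / 0.3504 = 2.8539
Σp_distᵢ² = 0.22² + 0.16² + 0.31² + 0.31² = 0.0484 + 0.0256 + 0.0961 + 0.0961 = 0.2662
B_dist = 1 / 0.2662 = 3.7566
Highest B → broadest niche (most generalist): Anolis carolinensis (B = 3.93).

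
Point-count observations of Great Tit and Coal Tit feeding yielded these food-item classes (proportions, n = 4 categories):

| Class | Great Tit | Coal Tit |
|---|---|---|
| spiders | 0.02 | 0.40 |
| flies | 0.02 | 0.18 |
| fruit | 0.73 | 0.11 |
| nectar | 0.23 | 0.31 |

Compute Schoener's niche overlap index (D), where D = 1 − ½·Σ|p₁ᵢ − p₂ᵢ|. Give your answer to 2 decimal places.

Σ|p₁ᵢ − p₂ᵢ| = 0.38 + 0.16 + 0.62 + 0.08 = 1.24
D = 1 − ½ × 1.24 = 1 − 0.620 = 0.3800

0.38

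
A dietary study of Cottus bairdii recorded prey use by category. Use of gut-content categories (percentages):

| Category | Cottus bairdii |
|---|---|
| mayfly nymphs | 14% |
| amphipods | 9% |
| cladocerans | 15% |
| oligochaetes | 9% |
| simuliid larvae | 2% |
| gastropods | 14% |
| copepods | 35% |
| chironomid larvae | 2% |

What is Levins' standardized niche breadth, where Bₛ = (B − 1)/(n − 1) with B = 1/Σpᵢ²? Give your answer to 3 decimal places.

Convert percentages to proportions (divide by 100).
Σpᵢ² = 0.14² + 0.09² + 0.15² + 0.09² + 0.02² + 0.14² + 0.35² + 0.02² = 0.0196 + 0.0081 + 0.0225 + 0.0081 + 0.0004 + 0.0196 + 0.1225 + 0.0004 = 0.2012
B = 1 / 0.2012 = 4.97018
Bₛ = (B − 1)/(n − 1) = (4.97018 − 1)/(8 − 1) = 3.97018/7 = 0.56717

0.567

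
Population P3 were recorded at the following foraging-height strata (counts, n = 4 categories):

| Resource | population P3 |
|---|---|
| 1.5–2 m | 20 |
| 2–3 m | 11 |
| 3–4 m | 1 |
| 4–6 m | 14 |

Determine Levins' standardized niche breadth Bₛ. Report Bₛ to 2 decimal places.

0.65

Proportions for population P3 (n=46): 20/46=0.4348, 11/46=0.2391, 1/46=0.0217, 14/46=0.3043
Σpᵢ² = 0.4348² + 0.2391² + 0.0217² + 0.3043² = 0.189051 + 0.057169 + 0.000471 + 0.092598 = 0.339289
B = 1 / 0.339289 = 2.9473
Bₛ = (B − 1)/(n − 1) = (2.9473 − 1)/(4 − 1) = 1.9473/3 = 0.6491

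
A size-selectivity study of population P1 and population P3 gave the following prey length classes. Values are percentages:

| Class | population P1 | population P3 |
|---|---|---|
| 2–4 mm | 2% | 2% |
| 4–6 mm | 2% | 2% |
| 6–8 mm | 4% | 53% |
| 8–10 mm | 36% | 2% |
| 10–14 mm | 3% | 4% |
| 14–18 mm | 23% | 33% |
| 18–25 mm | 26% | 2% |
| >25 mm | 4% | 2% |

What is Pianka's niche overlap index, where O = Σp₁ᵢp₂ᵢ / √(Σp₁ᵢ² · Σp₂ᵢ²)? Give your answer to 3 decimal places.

Convert percentages to proportions (divide by 100).
Σ p₁ᵢp₂ᵢ = 0.0004 + 0.0004 + 0.0212 + 0.0072 + 0.0012 + 0.0759 + 0.0052 + 0.0008 = 0.1123
Σp_1ᵢ² = 0.02² + 0.02² + 0.04² + 0.36² + 0.03² + 0.23² + 0.26² + 0.04² = 0.0004 + 0.0004 + 0.0016 + 0.1296 + 0.0009 + 0.0529 + 0.0676 + 0.0016 = 0.2550
Σp_2ᵢ² = 0.02² + 0.02² + 0.53² + 0.02² + 0.04² + 0.33² + 0.02² + 0.02² = 0.0004 + 0.0004 + 0.2809 + 0.0004 + 0.0016 + 0.1089 + 0.0004 + 0.0004 = 0.3934
O = 0.1123 / √(0.2550 × 0.3934) = 0.1123 / 0.316729 = 0.35456

0.355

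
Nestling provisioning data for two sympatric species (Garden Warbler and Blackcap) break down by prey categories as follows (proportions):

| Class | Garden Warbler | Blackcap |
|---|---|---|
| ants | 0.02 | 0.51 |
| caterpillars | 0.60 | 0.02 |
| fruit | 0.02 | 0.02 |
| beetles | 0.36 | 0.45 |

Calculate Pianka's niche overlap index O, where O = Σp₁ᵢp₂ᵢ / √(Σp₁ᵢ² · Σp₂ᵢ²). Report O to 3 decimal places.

0.387

Σ p₁ᵢp₂ᵢ = 0.0102 + 0.0120 + 0.0004 + 0.1620 = 0.1846
Σp_1ᵢ² = 0.02² + 0.60² + 0.02² + 0.36² = 0.0004 + 0.3600 + 0.0004 + 0.1296 = 0.4904
Σp_2ᵢ² = 0.51² + 0.02² + 0.02² + 0.45² = 0.2601 + 0.0004 + 0.0004 + 0.2025 = 0.4634
O = 0.1846 / √(0.4904 × 0.4634) = 0.1846 / 0.476709 = 0.38724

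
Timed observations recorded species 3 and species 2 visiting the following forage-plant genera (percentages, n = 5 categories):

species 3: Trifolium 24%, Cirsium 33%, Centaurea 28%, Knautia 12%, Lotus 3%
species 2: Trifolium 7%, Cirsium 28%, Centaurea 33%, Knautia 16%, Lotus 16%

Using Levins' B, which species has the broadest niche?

Convert percentages to proportions (divide by 100).
Σp_3ᵢ² = 0.24² + 0.33² + 0.28² + 0.12² + 0.03² = 0.0576 + 0.1089 + 0.0784 + 0.0144 + 0.0009 = 0.2602
B_3 = 1 / 0.2602 = 3.8432
Σp_2ᵢ² = 0.07² + 0.28² + 0.33² + 0.16² + 0.16² = 0.0049 + 0.0784 + 0.1089 + 0.0256 + 0.0256 = 0.2434
B_2 = 1 / 0.2434 = 4.1085
Highest B → broadest niche (most generalist): species 2 (B = 4.11).

species 2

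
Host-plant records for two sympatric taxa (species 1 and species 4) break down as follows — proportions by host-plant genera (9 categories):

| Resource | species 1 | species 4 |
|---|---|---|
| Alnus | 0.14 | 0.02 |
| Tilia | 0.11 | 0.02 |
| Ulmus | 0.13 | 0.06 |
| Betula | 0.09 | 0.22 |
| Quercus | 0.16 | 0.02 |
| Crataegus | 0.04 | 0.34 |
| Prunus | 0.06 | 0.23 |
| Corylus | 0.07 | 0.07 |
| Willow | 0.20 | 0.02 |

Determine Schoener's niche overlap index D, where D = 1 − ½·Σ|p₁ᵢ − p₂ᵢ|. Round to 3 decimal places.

0.400

Σ|p₁ᵢ − p₂ᵢ| = 0.12 + 0.09 + 0.07 + 0.13 + 0.14 + 0.30 + 0.17 + 0.00 + 0.18 = 1.20
D = 1 − ½ × 1.20 = 1 − 0.600 = 0.40000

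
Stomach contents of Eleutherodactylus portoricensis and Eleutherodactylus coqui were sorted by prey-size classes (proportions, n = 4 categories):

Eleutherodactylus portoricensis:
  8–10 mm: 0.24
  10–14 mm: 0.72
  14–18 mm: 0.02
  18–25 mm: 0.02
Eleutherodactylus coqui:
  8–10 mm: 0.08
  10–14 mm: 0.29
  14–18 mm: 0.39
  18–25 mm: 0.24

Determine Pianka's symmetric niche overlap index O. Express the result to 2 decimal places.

0.58

Σ p₁ᵢp₂ᵢ = 0.0192 + 0.2088 + 0.0078 + 0.0048 = 0.2406
Σp_1ᵢ² = 0.24² + 0.72² + 0.02² + 0.02² = 0.0576 + 0.5184 + 0.0004 + 0.0004 = 0.5768
Σp_2ᵢ² = 0.08² + 0.29² + 0.39² + 0.24² = 0.0064 + 0.0841 + 0.1521 + 0.0576 = 0.3002
O = 0.2406 / √(0.5768 × 0.3002) = 0.2406 / 0.41612 = 0.5782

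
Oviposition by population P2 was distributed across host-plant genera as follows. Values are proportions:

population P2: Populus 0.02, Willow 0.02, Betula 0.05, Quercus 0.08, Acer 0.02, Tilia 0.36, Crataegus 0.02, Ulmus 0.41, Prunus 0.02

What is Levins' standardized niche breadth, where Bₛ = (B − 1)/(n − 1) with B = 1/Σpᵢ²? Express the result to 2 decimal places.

Σpᵢ² = 0.02² + 0.02² + 0.05² + 0.08² + 0.02² + 0.36² + 0.02² + 0.41² + 0.02² = 0.0004 + 0.0004 + 0.0025 + 0.0064 + 0.0004 + 0.1296 + 0.0004 + 0.1681 + 0.0004 = 0.3086
B = 1 / 0.3086 = 3.2404
Bₛ = (B − 1)/(n − 1) = (3.2404 − 1)/(9 − 1) = 2.2404/8 = 0.2801

0.28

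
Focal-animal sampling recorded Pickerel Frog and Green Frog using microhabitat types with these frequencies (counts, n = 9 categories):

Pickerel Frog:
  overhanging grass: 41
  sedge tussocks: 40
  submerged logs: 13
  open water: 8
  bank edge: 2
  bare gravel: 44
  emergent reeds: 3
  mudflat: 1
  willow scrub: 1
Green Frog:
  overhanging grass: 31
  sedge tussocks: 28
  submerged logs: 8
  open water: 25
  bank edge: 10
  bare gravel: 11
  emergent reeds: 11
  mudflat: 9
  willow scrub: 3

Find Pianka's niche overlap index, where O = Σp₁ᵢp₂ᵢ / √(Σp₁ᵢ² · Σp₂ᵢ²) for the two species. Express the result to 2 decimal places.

0.82

Proportions for Pickerel Frog (n=153): 41/153=0.2680, 40/153=0.2614, 13/153=0.0850, 8/153=0.0523, 2/153=0.0131, 44/153=0.2876, 3/153=0.0196, 1/153=0.0065, 1/153=0.0065
Proportions for Green Frog (n=136): 31/136=0.2279, 28/136=0.2059, 8/136=0.0588, 25/136=0.1838, 10/136=0.0735, 11/136=0.0809, 11/136=0.0809, 9/136=0.0662, 3/136=0.0221
Σ p₁ᵢp₂ᵢ = 0.061077 + 0.053822 + 0.004998 + 0.009613 + 0.000963 + 0.023267 + 0.001586 + 0.000430 + 0.000144 = 0.155900
Σp_1ᵢ² = 0.2680² + 0.2614² + 0.0850² + 0.0523² + 0.0131² + 0.2876² + 0.0196² + 0.0065² + 0.0065² = 0.071824 + 0.068330 + 0.007225 + 0.002735 + 0.000172 + 0.082714 + 0.000384 + 0.000042 + 0.000042 = 0.233468
Σp_2ᵢ² = 0.2279² + 0.2059² + 0.0588² + 0.1838² + 0.0735² + 0.0809² + 0.0809² + 0.0662² + 0.0221² = 0.051938 + 0.042395 + 0.003457 + 0.033782 + 0.005402 + 0.006545 + 0.006545 + 0.004382 + 0.000488 = 0.154934
O = 0.155900 / √(0.233468 × 0.154934) = 0.155900 / 0.1901897 = 0.8197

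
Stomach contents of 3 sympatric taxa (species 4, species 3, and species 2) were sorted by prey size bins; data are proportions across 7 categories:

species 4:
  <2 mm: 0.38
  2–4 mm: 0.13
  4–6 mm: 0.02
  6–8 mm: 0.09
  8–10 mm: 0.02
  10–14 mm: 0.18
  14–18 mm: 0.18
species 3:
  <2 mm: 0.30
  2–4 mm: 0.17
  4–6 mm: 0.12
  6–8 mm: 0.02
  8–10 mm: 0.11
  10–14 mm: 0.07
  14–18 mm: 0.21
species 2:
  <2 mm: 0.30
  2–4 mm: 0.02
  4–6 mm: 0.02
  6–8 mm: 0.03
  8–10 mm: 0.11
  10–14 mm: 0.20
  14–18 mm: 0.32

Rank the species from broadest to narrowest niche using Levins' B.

Σp_4ᵢ² = 0.38² + 0.13² + 0.02² + 0.09² + 0.02² + 0.18² + 0.18² = 0.1444 + 0.0169 + 0.0004 + 0.0081 + 0.0004 + 0.0324 + 0.0324 = 0.2350
B_4 = 1 / 0.2350 = 4.2553
Σp_3ᵢ² = 0.30² + 0.17² + 0.12² + 0.02² + 0.11² + 0.07² + 0.21² = 0.0900 + 0.0289 + 0.0144 + 0.0004 + 0.0121 + 0.0049 + 0.0441 = 0.1948
B_3 = 1 / 0.1948 = 5.1335
Σp_2ᵢ² = 0.30² + 0.02² + 0.02² + 0.03² + 0.11² + 0.20² + 0.32² = 0.0900 + 0.0004 + 0.0004 + 0.0009 + 0.0121 + 0.0400 + 0.1024 = 0.2462
B_2 = 1 / 0.2462 = 4.0617
Ranking by B (broadest → narrowest): species 3 (5.13) > species 4 (4.26) > species 2 (4.06)

species 3 > species 4 > species 2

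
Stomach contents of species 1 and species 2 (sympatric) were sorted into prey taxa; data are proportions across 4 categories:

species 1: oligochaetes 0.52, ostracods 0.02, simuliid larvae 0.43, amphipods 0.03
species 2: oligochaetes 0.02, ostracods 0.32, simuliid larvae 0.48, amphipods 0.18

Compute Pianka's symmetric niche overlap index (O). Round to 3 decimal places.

Σ p₁ᵢp₂ᵢ = 0.0104 + 0.0064 + 0.2064 + 0.0054 = 0.2286
Σp_1ᵢ² = 0.52² + 0.02² + 0.43² + 0.03² = 0.2704 + 0.0004 + 0.1849 + 0.0009 = 0.4566
Σp_2ᵢ² = 0.02² + 0.32² + 0.48² + 0.18² = 0.0004 + 0.1024 + 0.2304 + 0.0324 = 0.3656
O = 0.2286 / √(0.4566 × 0.3656) = 0.2286 / 0.408574 = 0.55951

0.560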